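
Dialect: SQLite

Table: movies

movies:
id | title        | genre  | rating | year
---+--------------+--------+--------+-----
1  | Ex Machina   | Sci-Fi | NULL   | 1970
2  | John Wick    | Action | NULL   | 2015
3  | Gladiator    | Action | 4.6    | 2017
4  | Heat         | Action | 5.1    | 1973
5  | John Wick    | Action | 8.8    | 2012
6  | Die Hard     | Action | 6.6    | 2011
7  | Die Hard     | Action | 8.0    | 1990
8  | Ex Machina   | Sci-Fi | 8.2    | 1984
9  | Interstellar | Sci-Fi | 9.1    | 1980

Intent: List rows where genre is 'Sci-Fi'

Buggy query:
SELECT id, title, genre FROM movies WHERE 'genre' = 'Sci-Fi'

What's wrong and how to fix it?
Bug: Single quotes denote string literals in SQL; the column name is being compared as a constant string

Fix: Reference the column as genre without single quotes

Corrected query:
SELECT id, title, genre FROM movies WHERE genre = 'Sci-Fi'

Result:
id | title        | genre 
---+--------------+-------
1  | Ex Machina   | Sci-Fi
8  | Ex Machina   | Sci-Fi
9  | Interstellar | Sci-Fi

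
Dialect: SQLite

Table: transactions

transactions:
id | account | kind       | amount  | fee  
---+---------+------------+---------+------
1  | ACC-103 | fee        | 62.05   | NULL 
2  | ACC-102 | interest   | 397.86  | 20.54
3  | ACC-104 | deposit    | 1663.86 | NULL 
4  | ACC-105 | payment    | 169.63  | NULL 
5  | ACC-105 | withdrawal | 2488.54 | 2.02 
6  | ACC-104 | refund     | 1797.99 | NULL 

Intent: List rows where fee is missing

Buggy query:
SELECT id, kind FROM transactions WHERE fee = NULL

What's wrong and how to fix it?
Bug: Comparing to NULL with '=' never matches; NULL = NULL is unknown, not true

Fix: Replace '= NULL' with 'IS NULL'

Corrected query:
SELECT id, kind FROM transactions WHERE fee IS NULL

Result:
id | kind   
---+--------
1  | fee    
3  | deposit
4  | payment
6  | refund 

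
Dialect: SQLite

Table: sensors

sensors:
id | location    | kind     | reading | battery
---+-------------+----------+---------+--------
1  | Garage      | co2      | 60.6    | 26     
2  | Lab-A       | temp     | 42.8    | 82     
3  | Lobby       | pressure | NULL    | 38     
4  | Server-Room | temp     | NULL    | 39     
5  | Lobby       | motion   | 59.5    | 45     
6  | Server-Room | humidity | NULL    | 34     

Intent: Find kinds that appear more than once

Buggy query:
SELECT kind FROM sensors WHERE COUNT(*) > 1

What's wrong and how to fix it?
Bug: COUNT(*) is an aggregate and cannot be used in WHERE

Fix: GROUP BY kind, then filter groups with HAVING COUNT(*) > 1

Corrected query:
SELECT kind FROM sensors GROUP BY kind HAVING COUNT(*) > 1

Result:
kind
----
temp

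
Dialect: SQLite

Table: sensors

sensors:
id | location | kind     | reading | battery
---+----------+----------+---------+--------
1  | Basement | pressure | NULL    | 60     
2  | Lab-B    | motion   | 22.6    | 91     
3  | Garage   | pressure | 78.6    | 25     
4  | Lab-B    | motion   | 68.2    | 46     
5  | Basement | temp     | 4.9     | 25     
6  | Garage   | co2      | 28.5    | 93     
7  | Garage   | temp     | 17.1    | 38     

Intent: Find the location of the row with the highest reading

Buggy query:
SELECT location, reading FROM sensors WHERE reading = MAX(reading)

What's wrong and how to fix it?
Bug: WHERE is evaluated per row; an aggregate over the whole table isn't defined there

Fix: Use a subquery: WHERE reading = (SELECT MAX(reading) FROM sensors)

Corrected query:
SELECT location, reading FROM sensors WHERE reading = (SELECT MAX(reading) FROM sensors)

Result:
location | reading
---------+--------
Garage   | 78.6   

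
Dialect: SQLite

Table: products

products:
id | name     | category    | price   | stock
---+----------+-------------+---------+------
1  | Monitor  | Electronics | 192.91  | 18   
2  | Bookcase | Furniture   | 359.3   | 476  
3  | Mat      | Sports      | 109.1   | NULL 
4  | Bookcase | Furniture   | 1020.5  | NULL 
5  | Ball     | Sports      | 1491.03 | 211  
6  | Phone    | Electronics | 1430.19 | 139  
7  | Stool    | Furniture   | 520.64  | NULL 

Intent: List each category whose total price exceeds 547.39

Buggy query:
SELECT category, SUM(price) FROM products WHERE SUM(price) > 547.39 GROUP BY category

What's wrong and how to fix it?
Bug: WHERE runs before GROUP BY, so aggregates aren't available there

Fix: Move the aggregate condition to a HAVING clause

Corrected query:
SELECT category, SUM(price) FROM products GROUP BY category HAVING SUM(price) > 547.39

Result:
category    | SUM(price)
------------+-----------
Electronics | 1623.1    
Furniture   | 1900.44   
Sports      | 1600.13   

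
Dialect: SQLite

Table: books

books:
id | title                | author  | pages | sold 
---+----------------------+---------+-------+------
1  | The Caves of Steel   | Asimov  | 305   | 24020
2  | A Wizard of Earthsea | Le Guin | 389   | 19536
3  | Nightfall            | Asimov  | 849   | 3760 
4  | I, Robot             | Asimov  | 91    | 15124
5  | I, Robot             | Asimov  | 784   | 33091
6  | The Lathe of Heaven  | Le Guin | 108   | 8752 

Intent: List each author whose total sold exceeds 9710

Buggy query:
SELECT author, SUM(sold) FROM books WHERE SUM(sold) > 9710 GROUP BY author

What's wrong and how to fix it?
Bug: Aggregate functions cannot appear in a WHERE clause

Fix: Move the aggregate condition to a HAVING clause

Corrected query:
SELECT author, SUM(sold) FROM books GROUP BY author HAVING SUM(sold) > 9710

Result:
author  | SUM(sold)
--------+----------
Asimov  | 75995    
Le Guin | 28288    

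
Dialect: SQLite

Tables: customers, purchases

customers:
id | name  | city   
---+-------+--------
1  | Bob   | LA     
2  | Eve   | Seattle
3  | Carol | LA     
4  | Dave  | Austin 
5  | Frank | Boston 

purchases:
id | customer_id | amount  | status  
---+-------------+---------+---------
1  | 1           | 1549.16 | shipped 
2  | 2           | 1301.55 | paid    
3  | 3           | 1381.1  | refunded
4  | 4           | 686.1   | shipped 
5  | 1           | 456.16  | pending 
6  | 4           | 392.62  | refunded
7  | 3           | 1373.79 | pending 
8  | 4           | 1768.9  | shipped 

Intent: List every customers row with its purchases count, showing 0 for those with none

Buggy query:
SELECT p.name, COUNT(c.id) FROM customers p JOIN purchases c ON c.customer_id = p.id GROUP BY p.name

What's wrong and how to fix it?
Bug: An inner join excludes parents with zero children

Fix: Use LEFT JOIN so parents without children still appear (COUNT(c.id) gives 0)

Corrected query:
SELECT p.name, COUNT(c.id) FROM customers p LEFT JOIN purchases c ON c.customer_id = p.id GROUP BY p.name

Result:
name  | COUNT(c.id)
------+------------
Bob   | 2          
Carol | 2          
Dave  | 3          
Eve   | 1          
Frank | 0          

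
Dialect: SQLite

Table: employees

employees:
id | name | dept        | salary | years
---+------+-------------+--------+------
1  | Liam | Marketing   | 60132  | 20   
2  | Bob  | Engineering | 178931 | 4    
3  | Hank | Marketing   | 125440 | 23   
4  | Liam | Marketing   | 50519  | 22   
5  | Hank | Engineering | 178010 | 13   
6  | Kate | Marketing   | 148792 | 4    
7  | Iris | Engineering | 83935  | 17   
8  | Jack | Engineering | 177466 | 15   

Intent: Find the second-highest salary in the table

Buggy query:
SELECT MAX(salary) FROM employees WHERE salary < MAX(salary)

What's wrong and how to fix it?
Bug: MAX(salary) on the right of the comparison is an aggregate-in-WHERE error

Fix: Compute the overall MAX in a subquery, then take MAX of rows below it

Corrected query:
SELECT MAX(salary) FROM employees WHERE salary < (SELECT MAX(salary) FROM employees)

Result:
MAX(salary)
-----------
178010     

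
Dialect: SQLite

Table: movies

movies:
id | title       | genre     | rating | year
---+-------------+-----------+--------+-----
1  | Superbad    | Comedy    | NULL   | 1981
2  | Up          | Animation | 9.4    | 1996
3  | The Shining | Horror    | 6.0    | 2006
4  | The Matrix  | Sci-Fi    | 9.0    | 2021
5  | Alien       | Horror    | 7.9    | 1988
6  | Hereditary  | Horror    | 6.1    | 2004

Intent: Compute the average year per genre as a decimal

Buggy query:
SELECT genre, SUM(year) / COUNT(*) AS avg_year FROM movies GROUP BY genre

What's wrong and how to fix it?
Bug: SUM(year) and COUNT(*) are both integers; the division truncates the fractional part

Fix: Multiply by 1.0 (or CAST to REAL) to force floating-point division

Corrected query:
SELECT genre, SUM(year) * 1.0 / COUNT(*) AS avg_year FROM movies GROUP BY genre

Result:
genre     | avg_year   
----------+------------
Animation | 1996       
Comedy    | 1981       
Horror    | 1999.333333
Sci-Fi    | 2021       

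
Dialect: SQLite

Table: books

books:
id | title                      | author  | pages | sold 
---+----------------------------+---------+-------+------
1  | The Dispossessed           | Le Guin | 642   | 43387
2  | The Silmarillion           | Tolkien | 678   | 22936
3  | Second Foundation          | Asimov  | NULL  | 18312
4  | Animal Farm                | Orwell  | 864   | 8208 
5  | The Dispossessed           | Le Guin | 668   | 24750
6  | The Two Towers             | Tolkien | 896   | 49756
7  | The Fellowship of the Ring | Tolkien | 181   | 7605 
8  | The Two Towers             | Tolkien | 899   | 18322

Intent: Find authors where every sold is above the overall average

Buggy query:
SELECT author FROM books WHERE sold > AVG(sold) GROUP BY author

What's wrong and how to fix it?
Bug: AVG() is an aggregate; it can't sit directly in WHERE

Fix: Compute the overall average in a scalar subquery and compare each group's MIN against it in HAVING

Corrected query:
SELECT author FROM books GROUP BY author HAVING MIN(sold) > (SELECT AVG(sold) FROM books)

Result:
author 
-------
Le Guin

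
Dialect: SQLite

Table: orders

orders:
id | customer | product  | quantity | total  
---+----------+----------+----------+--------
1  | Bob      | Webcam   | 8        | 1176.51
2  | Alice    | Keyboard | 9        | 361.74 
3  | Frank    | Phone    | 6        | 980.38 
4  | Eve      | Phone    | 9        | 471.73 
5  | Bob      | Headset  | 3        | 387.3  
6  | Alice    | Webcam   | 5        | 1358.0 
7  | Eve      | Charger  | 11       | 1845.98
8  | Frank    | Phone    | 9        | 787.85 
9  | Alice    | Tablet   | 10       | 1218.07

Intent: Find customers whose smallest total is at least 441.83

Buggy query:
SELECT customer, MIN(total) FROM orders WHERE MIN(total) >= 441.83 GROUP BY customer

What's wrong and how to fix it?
Bug: Aggregates like MIN are computed per group after WHERE runs

Fix: Replace WHERE with HAVING after the GROUP BY

Corrected query:
SELECT customer, MIN(total) FROM orders GROUP BY customer HAVING MIN(total) >= 441.83

Result:
customer | MIN(total)
---------+-----------
Eve      | 471.73    
Frank    | 787.85    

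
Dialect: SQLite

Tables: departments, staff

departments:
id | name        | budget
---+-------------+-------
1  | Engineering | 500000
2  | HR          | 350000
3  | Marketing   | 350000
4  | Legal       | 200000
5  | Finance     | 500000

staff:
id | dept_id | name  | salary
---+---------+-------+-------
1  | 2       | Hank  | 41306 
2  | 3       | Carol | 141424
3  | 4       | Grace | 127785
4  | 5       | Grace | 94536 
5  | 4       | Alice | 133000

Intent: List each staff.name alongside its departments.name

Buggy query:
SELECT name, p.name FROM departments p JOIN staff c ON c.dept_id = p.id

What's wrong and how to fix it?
Bug: 'name' exists in both joined tables, so the database can't tell which one is meant

Fix: Prefix ambiguous columns with the table alias

Corrected query:
SELECT c.name, p.name FROM departments p JOIN staff c ON c.dept_id = p.id

Result:
name  | name     
------+----------
Hank  | HR       
Carol | Marketing
Grace | Legal    
Grace | Finance  
Alice | Legal    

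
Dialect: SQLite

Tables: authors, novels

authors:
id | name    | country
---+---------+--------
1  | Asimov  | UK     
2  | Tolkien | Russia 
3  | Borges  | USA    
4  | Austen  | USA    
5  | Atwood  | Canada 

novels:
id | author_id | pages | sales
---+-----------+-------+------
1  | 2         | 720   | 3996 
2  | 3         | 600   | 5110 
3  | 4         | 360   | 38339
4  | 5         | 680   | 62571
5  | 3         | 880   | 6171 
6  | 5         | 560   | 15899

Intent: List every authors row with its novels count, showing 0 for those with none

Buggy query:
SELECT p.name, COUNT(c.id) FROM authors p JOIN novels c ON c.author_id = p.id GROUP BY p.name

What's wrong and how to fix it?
Bug: An inner join excludes parents with zero children

Fix: Use LEFT JOIN so parents without children still appear (COUNT(c.id) gives 0)

Corrected query:
SELECT p.name, COUNT(c.id) FROM authors p LEFT JOIN novels c ON c.author_id = p.id GROUP BY p.name

Result:
name    | COUNT(c.id)
--------+------------
Asimov  | 0          
Atwood  | 2          
Austen  | 1          
Borges  | 2          
Tolkien | 1          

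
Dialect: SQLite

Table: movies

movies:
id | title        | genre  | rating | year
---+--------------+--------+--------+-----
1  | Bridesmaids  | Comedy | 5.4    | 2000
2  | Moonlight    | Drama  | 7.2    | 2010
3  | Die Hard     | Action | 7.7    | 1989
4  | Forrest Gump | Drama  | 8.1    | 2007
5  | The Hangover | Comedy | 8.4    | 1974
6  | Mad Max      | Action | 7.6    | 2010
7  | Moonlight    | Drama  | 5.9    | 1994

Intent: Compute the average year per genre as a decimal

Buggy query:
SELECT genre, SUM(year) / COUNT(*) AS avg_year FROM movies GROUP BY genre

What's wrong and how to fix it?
Bug: Both operands are integers, so '/' performs integer division and truncates

Fix: Multiply by 1.0 (or CAST to REAL) to force floating-point division

Corrected query:
SELECT genre, SUM(year) * 1.0 / COUNT(*) AS avg_year FROM movies GROUP BY genre

Result:
genre  | avg_year   
-------+------------
Action | 1999.5     
Comedy | 1987       
Drama  | 2003.666667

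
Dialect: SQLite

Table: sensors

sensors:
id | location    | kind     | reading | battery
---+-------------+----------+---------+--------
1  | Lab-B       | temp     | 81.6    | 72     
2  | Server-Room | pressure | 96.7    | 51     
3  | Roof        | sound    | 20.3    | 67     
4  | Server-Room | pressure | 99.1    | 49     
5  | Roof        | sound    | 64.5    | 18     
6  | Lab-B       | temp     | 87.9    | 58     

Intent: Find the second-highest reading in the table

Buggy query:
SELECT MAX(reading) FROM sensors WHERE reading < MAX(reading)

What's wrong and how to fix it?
Bug: MAX(reading) on the right of the comparison is an aggregate-in-WHERE error

Fix: Put the inner MAX in a scalar subquery

Corrected query:
SELECT MAX(reading) FROM sensors WHERE reading < (SELECT MAX(reading) FROM sensors)

Result:
MAX(reading)
------------
96.7        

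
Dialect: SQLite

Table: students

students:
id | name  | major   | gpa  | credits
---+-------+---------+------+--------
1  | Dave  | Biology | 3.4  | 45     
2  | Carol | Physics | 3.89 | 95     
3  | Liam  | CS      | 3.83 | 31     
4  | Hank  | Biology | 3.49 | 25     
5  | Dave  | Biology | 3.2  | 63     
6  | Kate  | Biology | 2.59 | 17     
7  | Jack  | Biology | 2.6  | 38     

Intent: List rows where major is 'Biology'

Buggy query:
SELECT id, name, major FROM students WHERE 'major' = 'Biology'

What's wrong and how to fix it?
Bug: Single quotes denote string literals in SQL; the column name is being compared as a constant string

Fix: Remove the quotes around the column name (or use double quotes for an identifier)

Corrected query:
SELECT id, name, major FROM students WHERE major = 'Biology'

Result:
id | name | major  
---+------+--------
1  | Dave | Biology
4  | Hank | Biology
5  | Dave | Biology
6  | Kate | Biology
7  | Jack | Biology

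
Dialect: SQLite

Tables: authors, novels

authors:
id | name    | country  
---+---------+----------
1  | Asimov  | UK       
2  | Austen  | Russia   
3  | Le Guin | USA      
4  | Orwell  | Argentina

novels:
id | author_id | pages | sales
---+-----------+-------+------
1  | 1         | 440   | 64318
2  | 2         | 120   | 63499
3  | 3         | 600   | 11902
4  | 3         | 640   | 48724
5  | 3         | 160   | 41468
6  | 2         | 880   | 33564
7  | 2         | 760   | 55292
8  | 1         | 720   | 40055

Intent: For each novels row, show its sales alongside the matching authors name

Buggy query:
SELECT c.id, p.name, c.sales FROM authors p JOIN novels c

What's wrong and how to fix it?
Bug: Missing join condition: each novels row is matched to all authors rows instead of just its own

Fix: Specify the join condition linking the foreign key to the parent id

Corrected query:
SELECT c.id, p.name, c.sales FROM authors p JOIN novels c ON c.author_id = p.id

Result:
id | name    | sales
---+---------+------
1  | Asimov  | 64318
2  | Austen  | 63499
3  | Le Guin | 11902
4  | Le Guin | 48724
5  | Le Guin | 41468
6  | Austen  | 33564
7  | Austen  | 55292
8  | Asimov  | 40055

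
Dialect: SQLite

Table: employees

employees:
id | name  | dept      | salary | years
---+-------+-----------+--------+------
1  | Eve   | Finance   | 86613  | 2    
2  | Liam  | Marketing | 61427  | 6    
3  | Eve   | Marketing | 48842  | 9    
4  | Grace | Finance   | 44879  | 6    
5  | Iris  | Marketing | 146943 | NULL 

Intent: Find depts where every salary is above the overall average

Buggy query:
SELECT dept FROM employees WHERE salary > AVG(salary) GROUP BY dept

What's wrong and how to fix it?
Bug: AVG() is an aggregate; it can't sit directly in WHERE

Fix: Use a subquery for AVG and a HAVING MIN(...) filter so the condition holds for every row in the group

Corrected query:
SELECT dept FROM employees GROUP BY dept HAVING MIN(salary) > (SELECT AVG(salary) FROM employees)

Result:
(no rows)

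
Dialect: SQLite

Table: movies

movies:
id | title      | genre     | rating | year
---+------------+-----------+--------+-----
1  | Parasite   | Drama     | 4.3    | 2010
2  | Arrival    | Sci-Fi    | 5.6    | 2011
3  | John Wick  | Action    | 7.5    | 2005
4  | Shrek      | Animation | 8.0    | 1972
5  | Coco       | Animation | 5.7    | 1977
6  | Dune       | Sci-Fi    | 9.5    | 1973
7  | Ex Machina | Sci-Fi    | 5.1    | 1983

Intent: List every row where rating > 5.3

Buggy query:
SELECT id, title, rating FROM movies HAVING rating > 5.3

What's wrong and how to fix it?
Bug: HAVING filters the output of aggregation, but this query has no GROUP BY and no aggregate functions, so SQLite rejects it (HAVING clause on a non-aggregate query); the condition here is per row

Fix: Use WHERE for row-level filtering

Corrected query:
SELECT id, title, rating FROM movies WHERE rating > 5.3

Result:
id | title     | rating
---+-----------+-------
2  | Arrival   | 5.6   
3  | John Wick | 7.5   
4  | Shrek     | 8     
5  | Coco      | 5.7   
6  | Dune      | 9.5   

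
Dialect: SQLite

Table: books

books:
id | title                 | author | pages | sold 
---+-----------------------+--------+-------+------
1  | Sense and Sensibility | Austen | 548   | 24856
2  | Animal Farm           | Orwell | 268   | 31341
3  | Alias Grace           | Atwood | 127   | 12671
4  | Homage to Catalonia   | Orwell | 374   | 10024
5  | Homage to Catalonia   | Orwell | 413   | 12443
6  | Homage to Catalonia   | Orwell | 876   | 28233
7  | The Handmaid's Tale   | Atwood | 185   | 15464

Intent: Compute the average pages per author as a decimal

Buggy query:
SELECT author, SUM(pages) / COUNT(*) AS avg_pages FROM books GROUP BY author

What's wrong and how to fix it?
Bug: Both operands are integers, so '/' performs integer division and truncates

Fix: Cast one side to REAL so the division keeps the fractional part

Corrected query:
SELECT author, SUM(pages) * 1.0 / COUNT(*) AS avg_pages FROM books GROUP BY author

Result:
author | avg_pages
-------+----------
Atwood | 156      
Austen | 548      
Orwell | 482.75   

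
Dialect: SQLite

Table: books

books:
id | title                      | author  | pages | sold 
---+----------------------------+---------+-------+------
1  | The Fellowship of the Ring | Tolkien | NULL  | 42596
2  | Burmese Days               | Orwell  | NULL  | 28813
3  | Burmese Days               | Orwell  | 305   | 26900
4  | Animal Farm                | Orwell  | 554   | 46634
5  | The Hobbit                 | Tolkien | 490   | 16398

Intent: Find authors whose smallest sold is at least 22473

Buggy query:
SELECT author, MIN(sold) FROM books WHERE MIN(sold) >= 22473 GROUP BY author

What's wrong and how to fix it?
Bug: MIN() in WHERE is a misuse of aggregate

Fix: Replace WHERE with HAVING after the GROUP BY

Corrected query:
SELECT author, MIN(sold) FROM books GROUP BY author HAVING MIN(sold) >= 22473

Result:
author | MIN(sold)
-------+----------
Orwell | 26900    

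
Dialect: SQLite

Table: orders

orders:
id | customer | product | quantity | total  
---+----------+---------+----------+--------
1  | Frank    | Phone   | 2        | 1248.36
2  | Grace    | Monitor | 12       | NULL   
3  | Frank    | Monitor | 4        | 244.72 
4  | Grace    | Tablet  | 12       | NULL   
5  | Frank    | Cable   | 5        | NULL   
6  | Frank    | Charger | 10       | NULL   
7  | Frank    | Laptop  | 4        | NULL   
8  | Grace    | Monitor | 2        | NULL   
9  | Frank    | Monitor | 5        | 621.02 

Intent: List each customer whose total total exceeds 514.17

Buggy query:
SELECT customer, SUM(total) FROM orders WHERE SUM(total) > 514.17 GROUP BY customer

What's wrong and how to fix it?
Bug: WHERE runs before GROUP BY, so aggregates aren't available there

Fix: Use HAVING (which filters groups after aggregation) instead of WHERE

Corrected query:
SELECT customer, SUM(total) FROM orders GROUP BY customer HAVING SUM(total) > 514.17

Result:
customer | SUM(total)
---------+-----------
Frank    | 2114.1    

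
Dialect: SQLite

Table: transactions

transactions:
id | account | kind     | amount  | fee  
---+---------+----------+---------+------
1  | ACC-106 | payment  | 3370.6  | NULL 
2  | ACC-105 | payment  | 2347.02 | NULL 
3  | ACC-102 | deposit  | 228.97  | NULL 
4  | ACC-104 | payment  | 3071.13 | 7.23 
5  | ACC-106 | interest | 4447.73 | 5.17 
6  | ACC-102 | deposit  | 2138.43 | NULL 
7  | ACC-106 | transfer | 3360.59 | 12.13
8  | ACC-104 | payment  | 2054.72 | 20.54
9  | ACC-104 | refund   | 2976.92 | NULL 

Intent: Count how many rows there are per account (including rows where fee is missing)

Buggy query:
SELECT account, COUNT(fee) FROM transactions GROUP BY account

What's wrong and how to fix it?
Bug: COUNT(fee) skips NULLs, so groups with missing fee are undercounted

Fix: Use COUNT(*) to count all rows regardless of NULL

Corrected query:
SELECT account, COUNT(*) FROM transactions GROUP BY account

Result:
account | COUNT(*)
--------+---------
ACC-102 | 2       
ACC-104 | 3       
ACC-105 | 1       
ACC-106 | 3       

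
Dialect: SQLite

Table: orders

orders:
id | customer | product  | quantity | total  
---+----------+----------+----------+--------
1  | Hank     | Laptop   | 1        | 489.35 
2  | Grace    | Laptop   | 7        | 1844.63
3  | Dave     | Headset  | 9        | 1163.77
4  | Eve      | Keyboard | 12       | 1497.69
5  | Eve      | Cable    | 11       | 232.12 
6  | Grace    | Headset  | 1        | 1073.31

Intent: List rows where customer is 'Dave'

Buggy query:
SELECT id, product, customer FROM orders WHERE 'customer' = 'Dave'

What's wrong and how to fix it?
Bug: Single quotes denote string literals in SQL; the column name is being compared as a constant string

Fix: Reference the column as customer without single quotes

Corrected query:
SELECT id, product, customer FROM orders WHERE customer = 'Dave'

Result:
id | product | customer
---+---------+---------
3  | Headset | Dave    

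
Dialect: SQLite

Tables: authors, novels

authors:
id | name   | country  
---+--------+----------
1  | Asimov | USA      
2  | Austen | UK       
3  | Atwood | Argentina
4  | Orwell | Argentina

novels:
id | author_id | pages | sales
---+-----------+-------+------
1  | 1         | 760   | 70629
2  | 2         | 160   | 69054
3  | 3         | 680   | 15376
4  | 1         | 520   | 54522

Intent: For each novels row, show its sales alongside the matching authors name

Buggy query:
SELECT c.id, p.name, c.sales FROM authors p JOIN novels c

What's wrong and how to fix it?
Bug: JOIN with no ON clause produces a cartesian product; every novels row pairs with every authors row

Fix: Specify the join condition linking the foreign key to the parent id

Corrected query:
SELECT c.id, p.name, c.sales FROM authors p JOIN novels c ON c.author_id = p.id

Result:
id | name   | sales
---+--------+------
1  | Asimov | 70629
2  | Austen | 69054
3  | Atwood | 15376
4  | Asimov | 54522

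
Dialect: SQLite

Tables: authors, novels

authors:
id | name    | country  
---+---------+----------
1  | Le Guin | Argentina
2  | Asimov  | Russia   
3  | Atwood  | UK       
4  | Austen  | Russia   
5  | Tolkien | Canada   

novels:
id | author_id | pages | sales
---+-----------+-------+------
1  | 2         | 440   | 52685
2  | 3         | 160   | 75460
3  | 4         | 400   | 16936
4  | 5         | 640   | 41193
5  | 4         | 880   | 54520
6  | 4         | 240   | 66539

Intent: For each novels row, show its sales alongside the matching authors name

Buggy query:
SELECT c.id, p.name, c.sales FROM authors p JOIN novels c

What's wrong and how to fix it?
Bug: JOIN with no ON clause produces a cartesian product; every novels row pairs with every authors row

Fix: Specify the join condition linking the foreign key to the parent id

Corrected query:
SELECT c.id, p.name, c.sales FROM authors p JOIN novels c ON c.author_id = p.id

Result:
id | name    | sales
---+---------+------
1  | Asimov  | 52685
2  | Atwood  | 75460
3  | Austen  | 16936
4  | Tolkien | 41193
5  | Austen  | 54520
6  | Austen  | 66539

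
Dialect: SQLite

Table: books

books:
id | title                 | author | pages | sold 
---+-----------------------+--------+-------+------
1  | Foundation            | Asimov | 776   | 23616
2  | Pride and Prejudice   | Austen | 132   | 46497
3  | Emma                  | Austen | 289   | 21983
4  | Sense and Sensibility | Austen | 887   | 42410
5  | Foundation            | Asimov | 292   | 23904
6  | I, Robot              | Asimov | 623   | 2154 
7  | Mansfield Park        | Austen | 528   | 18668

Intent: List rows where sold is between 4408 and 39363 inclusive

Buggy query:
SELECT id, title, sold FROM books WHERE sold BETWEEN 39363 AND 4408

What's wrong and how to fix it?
Bug: The bounds are reversed; BETWEEN a AND b requires a <= b to match anything

Fix: Write BETWEEN 4408 AND 39363

Corrected query:
SELECT id, title, sold FROM books WHERE sold BETWEEN 4408 AND 39363

Result:
id | title          | sold 
---+----------------+------
1  | Foundation     | 23616
3  | Emma           | 21983
5  | Foundation     | 23904
7  | Mansfield Park | 18668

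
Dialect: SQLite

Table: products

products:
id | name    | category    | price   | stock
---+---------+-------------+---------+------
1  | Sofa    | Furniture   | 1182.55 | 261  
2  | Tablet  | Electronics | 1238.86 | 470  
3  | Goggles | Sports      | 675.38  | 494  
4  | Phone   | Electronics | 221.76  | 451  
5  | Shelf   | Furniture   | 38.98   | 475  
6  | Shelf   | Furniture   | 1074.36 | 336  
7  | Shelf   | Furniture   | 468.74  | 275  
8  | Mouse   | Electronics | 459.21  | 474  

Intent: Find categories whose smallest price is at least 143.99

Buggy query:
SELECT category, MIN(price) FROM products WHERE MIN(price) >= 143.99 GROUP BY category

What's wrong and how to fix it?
Bug: MIN() in WHERE is a misuse of aggregate

Fix: Replace WHERE with HAVING after the GROUP BY

Corrected query:
SELECT category, MIN(price) FROM products GROUP BY category HAVING MIN(price) >= 143.99

Result:
category    | MIN(price)
------------+-----------
Electronics | 221.76    
Sports      | 675.38    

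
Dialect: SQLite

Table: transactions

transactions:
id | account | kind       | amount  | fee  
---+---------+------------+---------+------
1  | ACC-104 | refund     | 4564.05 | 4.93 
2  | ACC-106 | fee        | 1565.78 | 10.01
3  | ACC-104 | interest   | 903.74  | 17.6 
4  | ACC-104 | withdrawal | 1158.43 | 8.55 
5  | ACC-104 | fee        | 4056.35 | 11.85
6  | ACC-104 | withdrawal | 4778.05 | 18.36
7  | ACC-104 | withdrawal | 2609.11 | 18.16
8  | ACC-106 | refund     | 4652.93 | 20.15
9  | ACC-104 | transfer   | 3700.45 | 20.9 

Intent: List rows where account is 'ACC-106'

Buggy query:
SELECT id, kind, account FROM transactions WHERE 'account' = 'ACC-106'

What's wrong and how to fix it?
Bug: 'account' in single quotes is a string literal, not the column; the comparison is literal-vs-literal and never true

Fix: Remove the quotes around the column name (or use double quotes for an identifier)

Corrected query:
SELECT id, kind, account FROM transactions WHERE account = 'ACC-106'

Result:
id | kind   | account
---+--------+--------
2  | fee    | ACC-106
8  | refund | ACC-106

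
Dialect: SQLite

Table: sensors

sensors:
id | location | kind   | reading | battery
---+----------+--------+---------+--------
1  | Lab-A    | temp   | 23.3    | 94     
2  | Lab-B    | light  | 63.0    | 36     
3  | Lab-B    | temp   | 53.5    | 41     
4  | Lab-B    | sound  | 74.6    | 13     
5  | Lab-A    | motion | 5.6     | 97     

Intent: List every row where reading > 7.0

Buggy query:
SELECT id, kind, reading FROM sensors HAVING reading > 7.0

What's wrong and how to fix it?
Bug: HAVING filters the output of aggregation, but this query has no GROUP BY and no aggregate functions, so SQLite rejects it (HAVING clause on a non-aggregate query); the condition here is per row

Fix: Replace HAVING with WHERE since the condition applies to individual rows

Corrected query:
SELECT id, kind, reading FROM sensors WHERE reading > 7.0

Result:
id | kind  | reading
---+-------+--------
1  | temp  | 23.3   
2  | light | 63     
3  | temp  | 53.5   
4  | sound | 74.6   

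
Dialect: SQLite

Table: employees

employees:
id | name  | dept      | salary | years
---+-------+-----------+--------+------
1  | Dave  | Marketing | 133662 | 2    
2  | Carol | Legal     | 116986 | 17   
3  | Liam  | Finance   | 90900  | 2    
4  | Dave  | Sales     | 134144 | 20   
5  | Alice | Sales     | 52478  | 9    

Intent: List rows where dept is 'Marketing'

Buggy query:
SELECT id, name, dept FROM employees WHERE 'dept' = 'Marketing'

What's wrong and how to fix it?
Bug: 'dept' in single quotes is a string literal, not the column; the comparison is literal-vs-literal and never true

Fix: Remove the quotes around the column name (or use double quotes for an identifier)

Corrected query:
SELECT id, name, dept FROM employees WHERE dept = 'Marketing'

Result:
id | name | dept     
---+------+----------
1  | Dave | Marketing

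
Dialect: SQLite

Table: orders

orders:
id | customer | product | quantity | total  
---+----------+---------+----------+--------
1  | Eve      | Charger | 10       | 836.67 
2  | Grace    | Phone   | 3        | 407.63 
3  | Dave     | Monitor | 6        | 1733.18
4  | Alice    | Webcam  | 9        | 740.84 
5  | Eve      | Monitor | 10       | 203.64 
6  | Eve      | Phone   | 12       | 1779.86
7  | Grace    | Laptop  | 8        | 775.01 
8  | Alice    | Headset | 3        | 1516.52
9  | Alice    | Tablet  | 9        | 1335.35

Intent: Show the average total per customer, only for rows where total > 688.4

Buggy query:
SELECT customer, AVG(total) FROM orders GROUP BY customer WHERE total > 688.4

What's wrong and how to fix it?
Bug: Row-level WHERE must come before GROUP BY in the clause order

Fix: Place WHERE between FROM and GROUP BY

Corrected query:
SELECT customer, AVG(total) FROM orders WHERE total > 688.4 GROUP BY customer

Result:
customer | AVG(total)
---------+-----------
Alice    | 1197.57   
Dave     | 1733.18   
Eve      | 1308.265  
Grace    | 775.01    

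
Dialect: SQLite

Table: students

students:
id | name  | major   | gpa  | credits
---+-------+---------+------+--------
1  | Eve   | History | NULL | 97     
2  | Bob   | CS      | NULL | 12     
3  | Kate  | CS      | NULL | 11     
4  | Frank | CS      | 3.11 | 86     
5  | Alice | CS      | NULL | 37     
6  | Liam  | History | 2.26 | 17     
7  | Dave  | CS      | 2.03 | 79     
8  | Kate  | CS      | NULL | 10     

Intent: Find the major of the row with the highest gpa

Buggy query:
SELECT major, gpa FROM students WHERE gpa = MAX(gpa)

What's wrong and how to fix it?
Bug: MAX(gpa) is an aggregate and cannot be used directly in WHERE

Fix: Use a subquery: WHERE gpa = (SELECT MAX(gpa) FROM students)

Corrected query:
SELECT major, gpa FROM students WHERE gpa = (SELECT MAX(gpa) FROM students)

Result:
major | gpa 
------+-----
CS    | 3.11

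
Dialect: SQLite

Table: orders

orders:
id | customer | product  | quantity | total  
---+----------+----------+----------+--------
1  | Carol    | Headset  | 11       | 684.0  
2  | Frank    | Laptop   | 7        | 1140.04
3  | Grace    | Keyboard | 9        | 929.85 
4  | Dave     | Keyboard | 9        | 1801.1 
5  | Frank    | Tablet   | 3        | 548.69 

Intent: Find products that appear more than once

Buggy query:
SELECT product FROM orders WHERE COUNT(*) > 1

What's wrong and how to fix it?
Bug: WHERE can't reference COUNT(*); aggregates are computed after WHERE

Fix: GROUP BY product, then filter groups with HAVING COUNT(*) > 1

Corrected query:
SELECT product FROM orders GROUP BY product HAVING COUNT(*) > 1

Result:
product 
--------
Keyboard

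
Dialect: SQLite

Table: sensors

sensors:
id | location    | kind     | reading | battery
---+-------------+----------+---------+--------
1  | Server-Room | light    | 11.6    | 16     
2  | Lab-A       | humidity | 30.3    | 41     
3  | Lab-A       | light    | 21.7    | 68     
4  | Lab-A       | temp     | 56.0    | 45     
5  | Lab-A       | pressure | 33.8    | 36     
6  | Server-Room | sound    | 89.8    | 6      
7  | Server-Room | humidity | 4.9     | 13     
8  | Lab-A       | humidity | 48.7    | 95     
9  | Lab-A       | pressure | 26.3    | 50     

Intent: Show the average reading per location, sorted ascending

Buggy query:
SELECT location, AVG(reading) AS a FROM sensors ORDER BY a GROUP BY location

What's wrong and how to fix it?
Bug: GROUP BY must precede ORDER BY

Fix: Reorder: SELECT … FROM … GROUP BY … ORDER BY …

Corrected query:
SELECT location, AVG(reading) AS a FROM sensors GROUP BY location ORDER BY a

Result:
location    | a        
------------+----------
Server-Room | 35.433333
Lab-A       | 36.133333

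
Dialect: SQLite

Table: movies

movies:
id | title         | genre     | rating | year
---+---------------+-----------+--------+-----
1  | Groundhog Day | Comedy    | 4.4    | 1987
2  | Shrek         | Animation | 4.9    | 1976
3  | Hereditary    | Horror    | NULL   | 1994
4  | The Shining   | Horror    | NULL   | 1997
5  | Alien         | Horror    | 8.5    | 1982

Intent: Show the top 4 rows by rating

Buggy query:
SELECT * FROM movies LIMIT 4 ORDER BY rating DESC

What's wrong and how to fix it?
Bug: LIMIT must come after ORDER BY

Fix: Sort with ORDER BY, then apply LIMIT

Corrected query:
SELECT * FROM movies ORDER BY rating DESC LIMIT 4

Result:
id | title         | genre     | rating | year
---+---------------+-----------+--------+-----
5  | Alien         | Horror    | 8.5    | 1982
2  | Shrek         | Animation | 4.9    | 1976
1  | Groundhog Day | Comedy    | 4.4    | 1987
3  | Hereditary    | Horror    | NULL   | 1994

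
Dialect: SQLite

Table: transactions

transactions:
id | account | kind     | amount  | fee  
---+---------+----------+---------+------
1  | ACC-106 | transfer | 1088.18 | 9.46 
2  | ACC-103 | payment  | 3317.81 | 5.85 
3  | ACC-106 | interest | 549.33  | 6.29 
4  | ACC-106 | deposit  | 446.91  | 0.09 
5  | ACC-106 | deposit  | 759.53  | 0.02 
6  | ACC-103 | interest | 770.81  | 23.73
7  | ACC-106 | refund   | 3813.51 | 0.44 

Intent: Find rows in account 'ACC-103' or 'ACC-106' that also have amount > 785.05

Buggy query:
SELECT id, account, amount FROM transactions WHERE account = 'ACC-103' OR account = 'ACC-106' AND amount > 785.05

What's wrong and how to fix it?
Bug: AND binds tighter than OR, so this parses as account = 'ACC-103' OR (account = 'ACC-106' AND amount > 785.05)

Fix: Group the OR with parentheses (or use IN), then AND the threshold

Corrected query:
SELECT id, account, amount FROM transactions WHERE (account = 'ACC-103' OR account = 'ACC-106') AND amount > 785.05

Result:
id | account | amount 
---+---------+--------
1  | ACC-106 | 1088.18
2  | ACC-103 | 3317.81
7  | ACC-106 | 3813.51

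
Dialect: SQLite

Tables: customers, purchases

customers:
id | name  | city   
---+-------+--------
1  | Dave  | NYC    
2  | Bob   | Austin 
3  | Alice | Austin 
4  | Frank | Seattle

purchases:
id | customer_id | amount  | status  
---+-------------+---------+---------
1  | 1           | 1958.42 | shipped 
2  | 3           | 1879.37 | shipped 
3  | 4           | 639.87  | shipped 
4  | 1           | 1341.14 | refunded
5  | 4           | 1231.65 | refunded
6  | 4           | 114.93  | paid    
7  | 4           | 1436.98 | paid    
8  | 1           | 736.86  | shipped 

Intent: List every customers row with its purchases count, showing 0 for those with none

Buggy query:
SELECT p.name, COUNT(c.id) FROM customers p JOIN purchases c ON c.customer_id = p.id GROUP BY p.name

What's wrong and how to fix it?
Bug: An inner join excludes parents with zero children

Fix: Switch to LEFT JOIN to retain unmatched parent rows

Corrected query:
SELECT p.name, COUNT(c.id) FROM customers p LEFT JOIN purchases c ON c.customer_id = p.id GROUP BY p.name

Result:
name  | COUNT(c.id)
------+------------
Alice | 1          
Bob   | 0          
Dave  | 3          
Frank | 4          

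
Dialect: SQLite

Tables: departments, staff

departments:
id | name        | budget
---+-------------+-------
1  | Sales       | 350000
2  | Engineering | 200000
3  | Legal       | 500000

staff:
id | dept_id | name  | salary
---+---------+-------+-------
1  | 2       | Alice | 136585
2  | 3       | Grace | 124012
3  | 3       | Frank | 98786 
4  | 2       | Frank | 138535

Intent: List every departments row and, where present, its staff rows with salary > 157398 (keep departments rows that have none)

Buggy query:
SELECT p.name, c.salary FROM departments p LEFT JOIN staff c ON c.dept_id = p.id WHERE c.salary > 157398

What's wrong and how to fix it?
Bug: Filtering c.salary in WHERE discards the NULL rows produced by LEFT JOIN, turning it into an inner join

Fix: Put 'c.salary > 157398' in the JOIN's ON clause instead of WHERE

Corrected query:
SELECT p.name, c.salary FROM departments p LEFT JOIN staff c ON c.dept_id = p.id AND c.salary > 157398

Result:
name        | salary
------------+-------
Sales       | NULL  
Engineering | NULL  
Legal       | NULL  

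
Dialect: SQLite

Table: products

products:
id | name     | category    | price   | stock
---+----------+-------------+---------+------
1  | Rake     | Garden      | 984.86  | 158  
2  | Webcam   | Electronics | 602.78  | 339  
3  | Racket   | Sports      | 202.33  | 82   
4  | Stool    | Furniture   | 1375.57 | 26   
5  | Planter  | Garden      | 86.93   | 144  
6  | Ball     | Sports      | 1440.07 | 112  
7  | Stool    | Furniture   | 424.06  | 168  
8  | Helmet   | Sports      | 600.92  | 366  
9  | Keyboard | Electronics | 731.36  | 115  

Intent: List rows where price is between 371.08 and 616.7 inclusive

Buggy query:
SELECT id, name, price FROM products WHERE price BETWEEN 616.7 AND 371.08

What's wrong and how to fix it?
Bug: BETWEEN expects the lower bound first; with 616.7 AND 371.08 the range is empty

Fix: Write BETWEEN 371.08 AND 616.7

Corrected query:
SELECT id, name, price FROM products WHERE price BETWEEN 371.08 AND 616.7

Result:
id | name   | price 
---+--------+-------
2  | Webcam | 602.78
7  | Stool  | 424.06
8  | Helmet | 600.92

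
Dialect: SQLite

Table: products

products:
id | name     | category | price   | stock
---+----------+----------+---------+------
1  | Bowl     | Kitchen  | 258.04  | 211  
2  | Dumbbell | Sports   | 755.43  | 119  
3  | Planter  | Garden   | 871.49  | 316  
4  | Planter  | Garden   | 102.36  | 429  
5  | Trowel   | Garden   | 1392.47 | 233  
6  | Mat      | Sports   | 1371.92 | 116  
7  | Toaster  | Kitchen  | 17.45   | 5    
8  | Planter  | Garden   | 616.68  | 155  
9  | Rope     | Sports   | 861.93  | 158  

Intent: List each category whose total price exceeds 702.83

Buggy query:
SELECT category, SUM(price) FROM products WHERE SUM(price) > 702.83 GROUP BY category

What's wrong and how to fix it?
Bug: WHERE runs before GROUP BY, so aggregates aren't available there

Fix: Use HAVING (which filters groups after aggregation) instead of WHERE

Corrected query:
SELECT category, SUM(price) FROM products GROUP BY category HAVING SUM(price) > 702.83

Result:
category | SUM(price)
---------+-----------
Garden   | 2983      
Sports   | 2989.28   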